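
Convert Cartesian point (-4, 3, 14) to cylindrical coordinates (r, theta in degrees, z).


r = sqrt((-4)^2 + 3^2) = 5
theta = atan2(3, -4) = 143.1301 deg
z = 14

r = 5, theta = 143.1301 deg, z = 14


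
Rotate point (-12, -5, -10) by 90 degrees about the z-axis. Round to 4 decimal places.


x' = -12*cos(90) - -5*sin(90) = 5
y' = -12*sin(90) + -5*cos(90) = -12
z' = -10

(5, -12, -10)


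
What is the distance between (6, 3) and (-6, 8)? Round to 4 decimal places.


d = sqrt((-6-6)^2 + (8-3)^2) = 13

13


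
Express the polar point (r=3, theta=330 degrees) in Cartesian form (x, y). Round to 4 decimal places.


x = 3 * cos(330) = 2.5981
y = 3 * sin(330) = -1.5

(2.5981, -1.5)


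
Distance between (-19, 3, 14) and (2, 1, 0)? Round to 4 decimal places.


d = sqrt((2--19)^2 + (1-3)^2 + (0-14)^2) = 25.318

25.318


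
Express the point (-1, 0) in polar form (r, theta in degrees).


r = sqrt((-1)^2 + 0^2) = 1
theta = atan2(0, -1) = 180 degrees

r = 1, theta = 180 degrees


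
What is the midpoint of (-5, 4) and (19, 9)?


Midpoint = ((-5+19)/2, (4+9)/2) = (7, 6.5)

(7, 6.5)


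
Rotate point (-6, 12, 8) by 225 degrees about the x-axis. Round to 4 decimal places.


x' = -6
y' = 12*cos(225) - 8*sin(225) = -2.8284
z' = 12*sin(225) + 8*cos(225) = -14.1421

(-6, -2.8284, -14.1421)


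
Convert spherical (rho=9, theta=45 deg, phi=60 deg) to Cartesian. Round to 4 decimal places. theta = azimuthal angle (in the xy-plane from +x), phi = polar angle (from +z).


x = 9 * sin(60) * cos(45) = 5.5114
y = 9 * sin(60) * sin(45) = 5.5114
z = 9 * cos(60) = 4.5

(5.5114, 5.5114, 4.5)


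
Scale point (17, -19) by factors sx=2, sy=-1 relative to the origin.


Scaling: (x*sx, y*sy) = (17*2, -19*-1) = (34, 19)

(34, 19)


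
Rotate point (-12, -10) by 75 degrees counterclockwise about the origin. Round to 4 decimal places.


x' = -12*cos(75) - -10*sin(75) = 6.5534
y' = -12*sin(75) + -10*cos(75) = -14.1793

(6.5534, -14.1793)


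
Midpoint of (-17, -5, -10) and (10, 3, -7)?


Midpoint = ((-17+10)/2, (-5+3)/2, (-10+-7)/2) = (-3.5, -1, -8.5)

(-3.5, -1, -8.5)


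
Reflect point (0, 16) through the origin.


Reflection through origin: (x, y) -> (-x, -y)
(0, 16) -> (0, -16)

(0, -16)


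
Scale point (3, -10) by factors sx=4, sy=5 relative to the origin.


Scaling: (x*sx, y*sy) = (3*4, -10*5) = (12, -50)

(12, -50)


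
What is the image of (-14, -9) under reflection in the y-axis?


Reflection across y-axis: (x, y) -> (-x, y)
(-14, -9) -> (14, -9)

(14, -9)


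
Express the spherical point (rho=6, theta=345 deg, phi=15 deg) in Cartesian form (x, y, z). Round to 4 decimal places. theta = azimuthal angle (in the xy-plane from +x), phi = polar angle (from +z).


x = 6 * sin(15) * cos(345) = 1.5
y = 6 * sin(15) * sin(345) = -0.4019
z = 6 * cos(15) = 5.7956

(1.5, -0.4019, 5.7956)


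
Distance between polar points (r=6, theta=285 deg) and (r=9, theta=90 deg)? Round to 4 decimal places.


d = sqrt(r1^2 + r2^2 - 2*r1*r2*cos(t2-t1))
d = sqrt(6^2 + 9^2 - 2*6*9*cos(90-285)) = 14.8768

14.8768


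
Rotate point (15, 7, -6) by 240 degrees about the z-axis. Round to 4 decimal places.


x' = 15*cos(240) - 7*sin(240) = -1.4378
y' = 15*sin(240) + 7*cos(240) = -16.4904
z' = -6

(-1.4378, -16.4904, -6)


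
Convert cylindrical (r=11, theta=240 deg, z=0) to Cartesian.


x = 11 * cos(240) = -5.5
y = 11 * sin(240) = -9.5263
z = 0

(-5.5, -9.5263, 0)


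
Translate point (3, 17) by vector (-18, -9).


Translation: (x+dx, y+dy) = (3+-18, 17+-9) = (-15, 8)

(-15, 8)


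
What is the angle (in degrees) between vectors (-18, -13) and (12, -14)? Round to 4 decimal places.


dot = -18*12 + -13*-14 = -34
|u| = 22.2036, |v| = 18.4391
cos(angle) = -0.083
angle = 94.7636 degrees

94.7636 degrees


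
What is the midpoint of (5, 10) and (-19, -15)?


Midpoint = ((5+-19)/2, (10+-15)/2) = (-7, -2.5)

(-7, -2.5)


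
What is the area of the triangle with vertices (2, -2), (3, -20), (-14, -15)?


Area = |x1(y2-y3) + x2(y3-y1) + x3(y1-y2)| / 2
= |2*(-20--15) + 3*(-15--2) + -14*(-2--20)| / 2
= 150.5

150.5


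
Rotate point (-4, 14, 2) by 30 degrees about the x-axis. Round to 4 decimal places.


x' = -4
y' = 14*cos(30) - 2*sin(30) = 11.1244
z' = 14*sin(30) + 2*cos(30) = 8.7321

(-4, 11.1244, 8.7321)


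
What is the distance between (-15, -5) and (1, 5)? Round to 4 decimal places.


d = sqrt((1--15)^2 + (5--5)^2) = 18.868

18.868


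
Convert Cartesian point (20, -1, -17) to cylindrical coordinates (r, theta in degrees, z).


r = sqrt(20^2 + (-1)^2) = 20.025
theta = atan2(-1, 20) = 357.1376 deg
z = -17

r = 20.025, theta = 357.1376 deg, z = -17


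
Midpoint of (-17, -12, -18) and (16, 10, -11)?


Midpoint = ((-17+16)/2, (-12+10)/2, (-18+-11)/2) = (-0.5, -1, -14.5)

(-0.5, -1, -14.5)


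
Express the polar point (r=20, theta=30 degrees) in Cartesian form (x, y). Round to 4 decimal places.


x = 20 * cos(30) = 17.3205
y = 20 * sin(30) = 10

(17.3205, 10)


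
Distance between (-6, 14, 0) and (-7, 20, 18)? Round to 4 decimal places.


d = sqrt((-7--6)^2 + (20-14)^2 + (18-0)^2) = 19

19


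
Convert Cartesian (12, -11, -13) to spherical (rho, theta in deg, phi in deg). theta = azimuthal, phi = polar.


rho = sqrt(12^2 + (-11)^2 + (-13)^2) = 20.8327
theta = atan2(-11, 12) = 317.4896 deg
phi = acos(-13/20.8327) = 128.6103 deg

rho = 20.8327, theta = 317.4896 deg, phi = 128.6103 deg


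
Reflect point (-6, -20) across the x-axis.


Reflection across x-axis: (x, y) -> (x, -y)
(-6, -20) -> (-6, 20)

(-6, 20)


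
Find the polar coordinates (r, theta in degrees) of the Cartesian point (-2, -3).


r = sqrt((-2)^2 + (-3)^2) = 3.6056
theta = atan2(-3, -2) = 236.3099 degrees

r = 3.6056, theta = 236.3099 degrees


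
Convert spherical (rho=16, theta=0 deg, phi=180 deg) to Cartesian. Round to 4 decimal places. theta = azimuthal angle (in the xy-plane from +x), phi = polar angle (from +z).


x = 16 * sin(180) * cos(0) = 0
y = 16 * sin(180) * sin(0) = 0
z = 16 * cos(180) = -16

(0, 0, -16)


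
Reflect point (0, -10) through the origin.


Reflection through origin: (x, y) -> (-x, -y)
(0, -10) -> (0, 10)

(0, 10)


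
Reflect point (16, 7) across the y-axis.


Reflection across y-axis: (x, y) -> (-x, y)
(16, 7) -> (-16, 7)

(-16, 7)


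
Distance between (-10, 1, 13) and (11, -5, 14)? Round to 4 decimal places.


d = sqrt((11--10)^2 + (-5-1)^2 + (14-13)^2) = 21.8632

21.8632


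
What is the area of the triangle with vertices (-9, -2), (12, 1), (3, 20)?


Area = |x1(y2-y3) + x2(y3-y1) + x3(y1-y2)| / 2
= |-9*(1-20) + 12*(20--2) + 3*(-2-1)| / 2
= 213

213


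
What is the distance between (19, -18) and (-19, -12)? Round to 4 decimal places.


d = sqrt((-19-19)^2 + (-12--18)^2) = 38.4708

38.4708


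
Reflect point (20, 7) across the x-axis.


Reflection across x-axis: (x, y) -> (x, -y)
(20, 7) -> (20, -7)

(20, -7)


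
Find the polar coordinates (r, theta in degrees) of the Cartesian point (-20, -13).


r = sqrt((-20)^2 + (-13)^2) = 23.8537
theta = atan2(-13, -20) = 213.0239 degrees

r = 23.8537, theta = 213.0239 degrees


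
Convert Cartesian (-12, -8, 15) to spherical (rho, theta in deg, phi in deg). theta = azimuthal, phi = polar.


rho = sqrt((-12)^2 + (-8)^2 + 15^2) = 20.8087
theta = atan2(-8, -12) = 213.6901 deg
phi = acos(15/20.8087) = 43.875 deg

rho = 20.8087, theta = 213.6901 deg, phi = 43.875 deg


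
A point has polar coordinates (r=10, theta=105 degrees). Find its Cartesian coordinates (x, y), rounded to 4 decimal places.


x = 10 * cos(105) = -2.5882
y = 10 * sin(105) = 9.6593

(-2.5882, 9.6593)


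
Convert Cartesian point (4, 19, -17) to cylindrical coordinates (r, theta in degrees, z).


r = sqrt(4^2 + 19^2) = 19.4165
theta = atan2(19, 4) = 78.1113 deg
z = -17

r = 19.4165, theta = 78.1113 deg, z = -17


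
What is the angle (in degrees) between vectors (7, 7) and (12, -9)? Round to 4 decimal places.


dot = 7*12 + 7*-9 = 21
|u| = 9.8995, |v| = 15
cos(angle) = 0.1414
angle = 81.8699 degrees

81.8699 degrees


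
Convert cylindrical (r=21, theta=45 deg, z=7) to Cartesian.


x = 21 * cos(45) = 14.8492
y = 21 * sin(45) = 14.8492
z = 7

(14.8492, 14.8492, 7)


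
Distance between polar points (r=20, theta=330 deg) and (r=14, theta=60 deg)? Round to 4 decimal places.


d = sqrt(r1^2 + r2^2 - 2*r1*r2*cos(t2-t1))
d = sqrt(20^2 + 14^2 - 2*20*14*cos(60-330)) = 24.4131

24.4131


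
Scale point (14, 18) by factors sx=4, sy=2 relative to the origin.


Scaling: (x*sx, y*sy) = (14*4, 18*2) = (56, 36)

(56, 36)


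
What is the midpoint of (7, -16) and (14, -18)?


Midpoint = ((7+14)/2, (-16+-18)/2) = (10.5, -17)

(10.5, -17)


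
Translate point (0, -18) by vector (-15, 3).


Translation: (x+dx, y+dy) = (0+-15, -18+3) = (-15, -15)

(-15, -15)


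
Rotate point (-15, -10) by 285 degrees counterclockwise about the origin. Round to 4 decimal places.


x' = -15*cos(285) - -10*sin(285) = -13.5415
y' = -15*sin(285) + -10*cos(285) = 11.9007

(-13.5415, 11.9007)


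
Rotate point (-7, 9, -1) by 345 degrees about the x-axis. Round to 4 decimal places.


x' = -7
y' = 9*cos(345) - -1*sin(345) = 8.4345
z' = 9*sin(345) + -1*cos(345) = -3.2953

(-7, 8.4345, -3.2953)


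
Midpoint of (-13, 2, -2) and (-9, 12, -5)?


Midpoint = ((-13+-9)/2, (2+12)/2, (-2+-5)/2) = (-11, 7, -3.5)

(-11, 7, -3.5)


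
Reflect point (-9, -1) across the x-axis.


Reflection across x-axis: (x, y) -> (x, -y)
(-9, -1) -> (-9, 1)

(-9, 1)


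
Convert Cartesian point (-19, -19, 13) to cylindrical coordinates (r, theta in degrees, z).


r = sqrt((-19)^2 + (-19)^2) = 26.8701
theta = atan2(-19, -19) = 225 deg
z = 13

r = 26.8701, theta = 225 deg, z = 13


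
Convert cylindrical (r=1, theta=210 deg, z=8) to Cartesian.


x = 1 * cos(210) = -0.866
y = 1 * sin(210) = -0.5
z = 8

(-0.866, -0.5, 8)


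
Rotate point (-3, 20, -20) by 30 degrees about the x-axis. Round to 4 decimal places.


x' = -3
y' = 20*cos(30) - -20*sin(30) = 27.3205
z' = 20*sin(30) + -20*cos(30) = -7.3205

(-3, 27.3205, -7.3205)


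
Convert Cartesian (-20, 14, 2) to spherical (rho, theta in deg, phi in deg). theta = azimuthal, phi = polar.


rho = sqrt((-20)^2 + 14^2 + 2^2) = 24.4949
theta = atan2(14, -20) = 145.008 deg
phi = acos(2/24.4949) = 85.3166 deg

rho = 24.4949, theta = 145.008 deg, phi = 85.3166 deg


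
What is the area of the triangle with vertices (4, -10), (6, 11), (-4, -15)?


Area = |x1(y2-y3) + x2(y3-y1) + x3(y1-y2)| / 2
= |4*(11--15) + 6*(-15--10) + -4*(-10-11)| / 2
= 79

79


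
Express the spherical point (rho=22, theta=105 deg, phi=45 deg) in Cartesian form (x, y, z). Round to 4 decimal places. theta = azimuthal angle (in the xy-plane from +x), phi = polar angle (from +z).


x = 22 * sin(45) * cos(105) = -4.0263
y = 22 * sin(45) * sin(105) = 15.0263
z = 22 * cos(45) = 15.5563

(-4.0263, 15.0263, 15.5563)


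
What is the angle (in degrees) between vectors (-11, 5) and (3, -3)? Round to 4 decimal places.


dot = -11*3 + 5*-3 = -48
|u| = 12.083, |v| = 4.2426
cos(angle) = -0.9363
angle = 159.444 degrees

159.444 degrees


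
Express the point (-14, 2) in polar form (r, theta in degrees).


r = sqrt((-14)^2 + 2^2) = 14.1421
theta = atan2(2, -14) = 171.8699 degrees

r = 14.1421, theta = 171.8699 degrees


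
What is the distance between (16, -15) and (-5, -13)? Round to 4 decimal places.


d = sqrt((-5-16)^2 + (-13--15)^2) = 21.095

21.095


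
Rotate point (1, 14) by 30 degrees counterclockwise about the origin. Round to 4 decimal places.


x' = 1*cos(30) - 14*sin(30) = -6.134
y' = 1*sin(30) + 14*cos(30) = 12.6244

(-6.134, 12.6244)


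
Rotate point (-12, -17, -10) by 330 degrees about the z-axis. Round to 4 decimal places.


x' = -12*cos(330) - -17*sin(330) = -18.8923
y' = -12*sin(330) + -17*cos(330) = -8.7224
z' = -10

(-18.8923, -8.7224, -10)


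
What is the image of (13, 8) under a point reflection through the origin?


Reflection through origin: (x, y) -> (-x, -y)
(13, 8) -> (-13, -8)

(-13, -8)


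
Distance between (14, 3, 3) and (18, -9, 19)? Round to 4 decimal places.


d = sqrt((18-14)^2 + (-9-3)^2 + (19-3)^2) = 20.3961

20.3961


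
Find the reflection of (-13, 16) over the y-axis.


Reflection across y-axis: (x, y) -> (-x, y)
(-13, 16) -> (13, 16)

(13, 16)


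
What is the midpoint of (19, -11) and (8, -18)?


Midpoint = ((19+8)/2, (-11+-18)/2) = (13.5, -14.5)

(13.5, -14.5)


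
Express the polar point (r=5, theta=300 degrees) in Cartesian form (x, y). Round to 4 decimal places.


x = 5 * cos(300) = 2.5
y = 5 * sin(300) = -4.3301

(2.5, -4.3301)


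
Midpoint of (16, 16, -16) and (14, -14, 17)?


Midpoint = ((16+14)/2, (16+-14)/2, (-16+17)/2) = (15, 1, 0.5)

(15, 1, 0.5)


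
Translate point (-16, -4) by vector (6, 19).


Translation: (x+dx, y+dy) = (-16+6, -4+19) = (-10, 15)

(-10, 15)


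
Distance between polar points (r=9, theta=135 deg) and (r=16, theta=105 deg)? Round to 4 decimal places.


d = sqrt(r1^2 + r2^2 - 2*r1*r2*cos(t2-t1))
d = sqrt(9^2 + 16^2 - 2*9*16*cos(105-135)) = 9.3587

9.3587


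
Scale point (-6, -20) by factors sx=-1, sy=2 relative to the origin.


Scaling: (x*sx, y*sy) = (-6*-1, -20*2) = (6, -40)

(6, -40)


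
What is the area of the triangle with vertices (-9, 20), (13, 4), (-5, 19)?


Area = |x1(y2-y3) + x2(y3-y1) + x3(y1-y2)| / 2
= |-9*(4-19) + 13*(19-20) + -5*(20-4)| / 2
= 21

21


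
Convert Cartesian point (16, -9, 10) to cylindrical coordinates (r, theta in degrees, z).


r = sqrt(16^2 + (-9)^2) = 18.3576
theta = atan2(-9, 16) = 330.6422 deg
z = 10

r = 18.3576, theta = 330.6422 deg, z = 10


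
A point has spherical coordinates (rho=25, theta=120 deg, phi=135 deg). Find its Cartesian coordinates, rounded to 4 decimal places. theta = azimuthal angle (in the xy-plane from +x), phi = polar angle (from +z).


x = 25 * sin(135) * cos(120) = -8.8388
y = 25 * sin(135) * sin(120) = 15.3093
z = 25 * cos(135) = -17.6777

(-8.8388, 15.3093, -17.6777)


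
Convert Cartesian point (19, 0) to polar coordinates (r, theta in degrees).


r = sqrt(19^2 + 0^2) = 19
theta = atan2(0, 19) = 0 degrees

r = 19, theta = 0 degrees


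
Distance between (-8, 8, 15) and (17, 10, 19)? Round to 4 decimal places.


d = sqrt((17--8)^2 + (10-8)^2 + (19-15)^2) = 25.3969

25.3969


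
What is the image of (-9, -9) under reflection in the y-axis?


Reflection across y-axis: (x, y) -> (-x, y)
(-9, -9) -> (9, -9)

(9, -9)


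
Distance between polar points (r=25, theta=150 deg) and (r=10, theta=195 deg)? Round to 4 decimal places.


d = sqrt(r1^2 + r2^2 - 2*r1*r2*cos(t2-t1))
d = sqrt(25^2 + 10^2 - 2*25*10*cos(195-150)) = 19.273

19.273


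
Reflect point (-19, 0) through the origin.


Reflection through origin: (x, y) -> (-x, -y)
(-19, 0) -> (19, 0)

(19, 0)


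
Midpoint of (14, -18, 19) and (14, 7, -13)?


Midpoint = ((14+14)/2, (-18+7)/2, (19+-13)/2) = (14, -5.5, 3)

(14, -5.5, 3)


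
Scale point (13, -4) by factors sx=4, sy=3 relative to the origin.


Scaling: (x*sx, y*sy) = (13*4, -4*3) = (52, -12)

(52, -12)


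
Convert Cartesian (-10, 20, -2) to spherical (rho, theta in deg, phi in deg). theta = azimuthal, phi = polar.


rho = sqrt((-10)^2 + 20^2 + (-2)^2) = 22.4499
theta = atan2(20, -10) = 116.5651 deg
phi = acos(-2/22.4499) = 95.1111 deg

rho = 22.4499, theta = 116.5651 deg, phi = 95.1111 deg


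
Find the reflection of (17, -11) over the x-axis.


Reflection across x-axis: (x, y) -> (x, -y)
(17, -11) -> (17, 11)

(17, 11)


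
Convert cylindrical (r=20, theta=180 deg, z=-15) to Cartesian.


x = 20 * cos(180) = -20
y = 20 * sin(180) = 0
z = -15

(-20, 0, -15)


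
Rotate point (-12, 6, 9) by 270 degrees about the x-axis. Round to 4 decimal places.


x' = -12
y' = 6*cos(270) - 9*sin(270) = 9
z' = 6*sin(270) + 9*cos(270) = -6

(-12, 9, -6)


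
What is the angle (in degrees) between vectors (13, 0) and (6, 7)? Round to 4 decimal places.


dot = 13*6 + 0*7 = 78
|u| = 13, |v| = 9.2195
cos(angle) = 0.6508
angle = 49.3987 degrees

49.3987 degrees


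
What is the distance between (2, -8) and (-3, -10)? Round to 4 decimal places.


d = sqrt((-3-2)^2 + (-10--8)^2) = 5.3852

5.3852


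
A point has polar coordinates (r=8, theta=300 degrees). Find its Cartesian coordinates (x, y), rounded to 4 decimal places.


x = 8 * cos(300) = 4
y = 8 * sin(300) = -6.9282

(4, -6.9282)


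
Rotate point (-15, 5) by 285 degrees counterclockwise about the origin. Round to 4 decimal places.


x' = -15*cos(285) - 5*sin(285) = 0.9473
y' = -15*sin(285) + 5*cos(285) = 15.783

(0.9473, 15.783)


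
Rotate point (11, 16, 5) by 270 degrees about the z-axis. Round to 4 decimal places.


x' = 11*cos(270) - 16*sin(270) = 16
y' = 11*sin(270) + 16*cos(270) = -11
z' = 5

(16, -11, 5)


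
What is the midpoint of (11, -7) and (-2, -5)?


Midpoint = ((11+-2)/2, (-7+-5)/2) = (4.5, -6)

(4.5, -6)


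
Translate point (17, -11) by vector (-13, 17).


Translation: (x+dx, y+dy) = (17+-13, -11+17) = (4, 6)

(4, 6)


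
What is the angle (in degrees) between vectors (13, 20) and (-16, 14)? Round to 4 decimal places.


dot = 13*-16 + 20*14 = 72
|u| = 23.8537, |v| = 21.2603
cos(angle) = 0.142
angle = 81.8379 degrees

81.8379 degrees


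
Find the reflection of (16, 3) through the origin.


Reflection through origin: (x, y) -> (-x, -y)
(16, 3) -> (-16, -3)

(-16, -3)


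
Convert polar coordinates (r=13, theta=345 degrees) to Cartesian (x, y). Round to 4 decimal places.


x = 13 * cos(345) = 12.557
y = 13 * sin(345) = -3.3646

(12.557, -3.3646)


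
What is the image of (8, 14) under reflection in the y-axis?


Reflection across y-axis: (x, y) -> (-x, y)
(8, 14) -> (-8, 14)

(-8, 14)


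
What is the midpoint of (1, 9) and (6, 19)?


Midpoint = ((1+6)/2, (9+19)/2) = (3.5, 14)

(3.5, 14)


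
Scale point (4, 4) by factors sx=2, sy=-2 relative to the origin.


Scaling: (x*sx, y*sy) = (4*2, 4*-2) = (8, -8)

(8, -8)


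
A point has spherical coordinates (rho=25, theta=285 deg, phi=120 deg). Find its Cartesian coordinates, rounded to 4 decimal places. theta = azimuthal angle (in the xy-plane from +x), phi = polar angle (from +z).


x = 25 * sin(120) * cos(285) = 5.6036
y = 25 * sin(120) * sin(285) = -20.9129
z = 25 * cos(120) = -12.5

(5.6036, -20.9129, -12.5)


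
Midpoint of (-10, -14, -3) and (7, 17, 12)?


Midpoint = ((-10+7)/2, (-14+17)/2, (-3+12)/2) = (-1.5, 1.5, 4.5)

(-1.5, 1.5, 4.5)


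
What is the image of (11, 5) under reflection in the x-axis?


Reflection across x-axis: (x, y) -> (x, -y)
(11, 5) -> (11, -5)

(11, -5)


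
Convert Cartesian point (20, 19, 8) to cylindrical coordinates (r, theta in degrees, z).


r = sqrt(20^2 + 19^2) = 27.5862
theta = atan2(19, 20) = 43.5312 deg
z = 8

r = 27.5862, theta = 43.5312 deg, z = 8


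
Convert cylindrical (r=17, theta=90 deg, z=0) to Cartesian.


x = 17 * cos(90) = 0
y = 17 * sin(90) = 17
z = 0

(0, 17, 0)


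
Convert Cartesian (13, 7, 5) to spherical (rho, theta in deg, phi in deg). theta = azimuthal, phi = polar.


rho = sqrt(13^2 + 7^2 + 5^2) = 15.5885
theta = atan2(7, 13) = 28.3008 deg
phi = acos(5/15.5885) = 71.2917 deg

rho = 15.5885, theta = 28.3008 deg, phi = 71.2917 deg


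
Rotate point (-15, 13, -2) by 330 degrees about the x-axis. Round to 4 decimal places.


x' = -15
y' = 13*cos(330) - -2*sin(330) = 10.2583
z' = 13*sin(330) + -2*cos(330) = -8.2321

(-15, 10.2583, -8.2321)


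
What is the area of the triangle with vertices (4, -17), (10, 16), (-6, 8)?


Area = |x1(y2-y3) + x2(y3-y1) + x3(y1-y2)| / 2
= |4*(16-8) + 10*(8--17) + -6*(-17-16)| / 2
= 240

240


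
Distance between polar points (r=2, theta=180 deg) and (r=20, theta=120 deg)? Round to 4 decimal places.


d = sqrt(r1^2 + r2^2 - 2*r1*r2*cos(t2-t1))
d = sqrt(2^2 + 20^2 - 2*2*20*cos(120-180)) = 19.0788

19.0788


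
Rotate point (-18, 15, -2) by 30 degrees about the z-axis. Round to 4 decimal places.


x' = -18*cos(30) - 15*sin(30) = -23.0885
y' = -18*sin(30) + 15*cos(30) = 3.9904
z' = -2

(-23.0885, 3.9904, -2)


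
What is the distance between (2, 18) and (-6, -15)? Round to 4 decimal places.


d = sqrt((-6-2)^2 + (-15-18)^2) = 33.9559

33.9559


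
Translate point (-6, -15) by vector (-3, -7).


Translation: (x+dx, y+dy) = (-6+-3, -15+-7) = (-9, -22)

(-9, -22)


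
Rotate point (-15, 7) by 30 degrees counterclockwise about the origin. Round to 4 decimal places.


x' = -15*cos(30) - 7*sin(30) = -16.4904
y' = -15*sin(30) + 7*cos(30) = -1.4378

(-16.4904, -1.4378)


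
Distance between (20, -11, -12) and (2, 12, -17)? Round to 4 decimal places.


d = sqrt((2-20)^2 + (12--11)^2 + (-17--12)^2) = 29.6311

29.6311


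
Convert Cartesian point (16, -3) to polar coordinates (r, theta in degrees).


r = sqrt(16^2 + (-3)^2) = 16.2788
theta = atan2(-3, 16) = 349.3803 degrees

r = 16.2788, theta = 349.3803 degrees


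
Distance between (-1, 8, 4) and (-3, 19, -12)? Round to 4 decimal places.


d = sqrt((-3--1)^2 + (19-8)^2 + (-12-4)^2) = 19.5192

19.5192


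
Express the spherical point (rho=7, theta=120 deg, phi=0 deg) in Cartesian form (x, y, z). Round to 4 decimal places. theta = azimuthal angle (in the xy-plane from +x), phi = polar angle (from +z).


x = 7 * sin(0) * cos(120) = 0
y = 7 * sin(0) * sin(120) = 0
z = 7 * cos(0) = 7

(0, 0, 7)


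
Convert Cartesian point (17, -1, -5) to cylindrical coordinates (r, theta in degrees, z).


r = sqrt(17^2 + (-1)^2) = 17.0294
theta = atan2(-1, 17) = 356.6335 deg
z = -5

r = 17.0294, theta = 356.6335 deg, z = -5


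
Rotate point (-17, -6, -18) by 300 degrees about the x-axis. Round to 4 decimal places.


x' = -17
y' = -6*cos(300) - -18*sin(300) = -18.5885
z' = -6*sin(300) + -18*cos(300) = -3.8038

(-17, -18.5885, -3.8038)


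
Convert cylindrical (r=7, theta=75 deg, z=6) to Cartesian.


x = 7 * cos(75) = 1.8117
y = 7 * sin(75) = 6.7615
z = 6

(1.8117, 6.7615, 6)


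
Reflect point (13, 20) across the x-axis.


Reflection across x-axis: (x, y) -> (x, -y)
(13, 20) -> (13, -20)

(13, -20)


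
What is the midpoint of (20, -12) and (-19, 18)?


Midpoint = ((20+-19)/2, (-12+18)/2) = (0.5, 3)

(0.5, 3)


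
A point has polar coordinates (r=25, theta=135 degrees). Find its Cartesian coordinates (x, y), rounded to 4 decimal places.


x = 25 * cos(135) = -17.6777
y = 25 * sin(135) = 17.6777

(-17.6777, 17.6777)


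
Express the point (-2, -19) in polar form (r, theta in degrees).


r = sqrt((-2)^2 + (-19)^2) = 19.105
theta = atan2(-19, -2) = 263.991 degrees

r = 19.105, theta = 263.991 degrees


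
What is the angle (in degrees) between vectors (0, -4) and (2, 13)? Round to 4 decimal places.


dot = 0*2 + -4*13 = -52
|u| = 4, |v| = 13.1529
cos(angle) = -0.9884
angle = 171.2538 degrees

171.2538 degrees


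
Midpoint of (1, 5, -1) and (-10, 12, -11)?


Midpoint = ((1+-10)/2, (5+12)/2, (-1+-11)/2) = (-4.5, 8.5, -6)

(-4.5, 8.5, -6)


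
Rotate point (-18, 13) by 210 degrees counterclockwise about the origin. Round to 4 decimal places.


x' = -18*cos(210) - 13*sin(210) = 22.0885
y' = -18*sin(210) + 13*cos(210) = -2.2583

(22.0885, -2.2583)


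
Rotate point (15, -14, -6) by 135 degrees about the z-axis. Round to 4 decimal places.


x' = 15*cos(135) - -14*sin(135) = -0.7071
y' = 15*sin(135) + -14*cos(135) = 20.5061
z' = -6

(-0.7071, 20.5061, -6)


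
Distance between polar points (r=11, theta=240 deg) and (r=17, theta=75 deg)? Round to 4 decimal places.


d = sqrt(r1^2 + r2^2 - 2*r1*r2*cos(t2-t1))
d = sqrt(11^2 + 17^2 - 2*11*17*cos(75-240)) = 27.7715

27.7715


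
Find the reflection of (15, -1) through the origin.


Reflection through origin: (x, y) -> (-x, -y)
(15, -1) -> (-15, 1)

(-15, 1)


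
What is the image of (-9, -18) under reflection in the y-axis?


Reflection across y-axis: (x, y) -> (-x, y)
(-9, -18) -> (9, -18)

(9, -18)


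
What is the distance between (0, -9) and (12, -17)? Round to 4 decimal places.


d = sqrt((12-0)^2 + (-17--9)^2) = 14.4222

14.4222


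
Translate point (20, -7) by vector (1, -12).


Translation: (x+dx, y+dy) = (20+1, -7+-12) = (21, -19)

(21, -19)


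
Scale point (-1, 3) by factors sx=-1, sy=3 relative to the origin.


Scaling: (x*sx, y*sy) = (-1*-1, 3*3) = (1, 9)

(1, 9)


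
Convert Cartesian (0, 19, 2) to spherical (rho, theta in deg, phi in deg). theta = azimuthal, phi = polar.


rho = sqrt(0^2 + 19^2 + 2^2) = 19.105
theta = atan2(19, 0) = 90 deg
phi = acos(2/19.105) = 83.991 deg

rho = 19.105, theta = 90 deg, phi = 83.991 deg


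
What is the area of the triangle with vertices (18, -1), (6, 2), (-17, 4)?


Area = |x1(y2-y3) + x2(y3-y1) + x3(y1-y2)| / 2
= |18*(2-4) + 6*(4--1) + -17*(-1-2)| / 2
= 22.5

22.5


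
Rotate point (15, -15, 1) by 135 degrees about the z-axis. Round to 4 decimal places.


x' = 15*cos(135) - -15*sin(135) = 0
y' = 15*sin(135) + -15*cos(135) = 21.2132
z' = 1

(0, 21.2132, 1)


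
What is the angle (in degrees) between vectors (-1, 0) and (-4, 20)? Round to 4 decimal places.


dot = -1*-4 + 0*20 = 4
|u| = 1, |v| = 20.3961
cos(angle) = 0.1961
angle = 78.6901 degrees

78.6901 degrees


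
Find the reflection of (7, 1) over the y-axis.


Reflection across y-axis: (x, y) -> (-x, y)
(7, 1) -> (-7, 1)

(-7, 1)


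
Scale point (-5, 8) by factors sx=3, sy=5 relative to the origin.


Scaling: (x*sx, y*sy) = (-5*3, 8*5) = (-15, 40)

(-15, 40)


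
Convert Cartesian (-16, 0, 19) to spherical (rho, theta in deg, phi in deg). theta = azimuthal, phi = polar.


rho = sqrt((-16)^2 + 0^2 + 19^2) = 24.8395
theta = atan2(0, -16) = 180 deg
phi = acos(19/24.8395) = 40.1009 deg

rho = 24.8395, theta = 180 deg, phi = 40.1009 deg


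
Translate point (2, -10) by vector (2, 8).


Translation: (x+dx, y+dy) = (2+2, -10+8) = (4, -2)

(4, -2)


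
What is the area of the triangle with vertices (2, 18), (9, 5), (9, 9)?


Area = |x1(y2-y3) + x2(y3-y1) + x3(y1-y2)| / 2
= |2*(5-9) + 9*(9-18) + 9*(18-5)| / 2
= 14

14


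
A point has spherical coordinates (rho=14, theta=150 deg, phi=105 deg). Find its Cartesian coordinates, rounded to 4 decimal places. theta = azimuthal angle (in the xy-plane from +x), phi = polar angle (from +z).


x = 14 * sin(105) * cos(150) = -11.7112
y = 14 * sin(105) * sin(150) = 6.7615
z = 14 * cos(105) = -3.6235

(-11.7112, 6.7615, -3.6235)


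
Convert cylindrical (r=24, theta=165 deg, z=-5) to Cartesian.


x = 24 * cos(165) = -23.1822
y = 24 * sin(165) = 6.2117
z = -5

(-23.1822, 6.2117, -5)


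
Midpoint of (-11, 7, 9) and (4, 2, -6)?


Midpoint = ((-11+4)/2, (7+2)/2, (9+-6)/2) = (-3.5, 4.5, 1.5)

(-3.5, 4.5, 1.5)


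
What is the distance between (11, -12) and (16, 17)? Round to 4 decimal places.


d = sqrt((16-11)^2 + (17--12)^2) = 29.4279

29.4279


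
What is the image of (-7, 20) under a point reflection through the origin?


Reflection through origin: (x, y) -> (-x, -y)
(-7, 20) -> (7, -20)

(7, -20)


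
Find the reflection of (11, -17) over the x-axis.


Reflection across x-axis: (x, y) -> (x, -y)
(11, -17) -> (11, 17)

(11, 17)


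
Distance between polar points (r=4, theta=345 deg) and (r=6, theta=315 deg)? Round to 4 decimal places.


d = sqrt(r1^2 + r2^2 - 2*r1*r2*cos(t2-t1))
d = sqrt(4^2 + 6^2 - 2*4*6*cos(315-345)) = 3.2297

3.2297


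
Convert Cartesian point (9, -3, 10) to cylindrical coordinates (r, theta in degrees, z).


r = sqrt(9^2 + (-3)^2) = 9.4868
theta = atan2(-3, 9) = 341.5651 deg
z = 10

r = 9.4868, theta = 341.5651 deg, z = 10


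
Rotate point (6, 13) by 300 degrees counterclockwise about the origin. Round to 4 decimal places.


x' = 6*cos(300) - 13*sin(300) = 14.2583
y' = 6*sin(300) + 13*cos(300) = 1.3038

(14.2583, 1.3038)


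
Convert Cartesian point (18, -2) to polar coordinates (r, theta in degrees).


r = sqrt(18^2 + (-2)^2) = 18.1108
theta = atan2(-2, 18) = 353.6598 degrees

r = 18.1108, theta = 353.6598 degrees


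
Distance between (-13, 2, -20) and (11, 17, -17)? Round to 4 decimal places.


d = sqrt((11--13)^2 + (17-2)^2 + (-17--20)^2) = 28.4605

28.4605


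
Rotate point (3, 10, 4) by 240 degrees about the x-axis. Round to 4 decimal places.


x' = 3
y' = 10*cos(240) - 4*sin(240) = -1.5359
z' = 10*sin(240) + 4*cos(240) = -10.6603

(3, -1.5359, -10.6603)


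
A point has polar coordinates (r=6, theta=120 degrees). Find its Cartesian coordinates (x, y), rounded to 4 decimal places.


x = 6 * cos(120) = -3
y = 6 * sin(120) = 5.1962

(-3, 5.1962)


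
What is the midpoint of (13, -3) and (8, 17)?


Midpoint = ((13+8)/2, (-3+17)/2) = (10.5, 7)

(10.5, 7)


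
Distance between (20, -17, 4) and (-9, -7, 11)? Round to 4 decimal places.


d = sqrt((-9-20)^2 + (-7--17)^2 + (11-4)^2) = 31.4643

31.4643


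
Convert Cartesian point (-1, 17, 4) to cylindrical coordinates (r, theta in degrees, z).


r = sqrt((-1)^2 + 17^2) = 17.0294
theta = atan2(17, -1) = 93.3665 deg
z = 4

r = 17.0294, theta = 93.3665 deg, z = 4


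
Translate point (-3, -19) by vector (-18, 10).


Translation: (x+dx, y+dy) = (-3+-18, -19+10) = (-21, -9)

(-21, -9)


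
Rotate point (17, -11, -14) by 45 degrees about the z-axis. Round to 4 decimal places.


x' = 17*cos(45) - -11*sin(45) = 19.799
y' = 17*sin(45) + -11*cos(45) = 4.2426
z' = -14

(19.799, 4.2426, -14)


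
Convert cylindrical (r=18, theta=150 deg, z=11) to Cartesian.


x = 18 * cos(150) = -15.5885
y = 18 * sin(150) = 9
z = 11

(-15.5885, 9, 11)


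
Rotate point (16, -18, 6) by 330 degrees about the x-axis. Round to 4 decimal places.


x' = 16
y' = -18*cos(330) - 6*sin(330) = -12.5885
z' = -18*sin(330) + 6*cos(330) = 14.1962

(16, -12.5885, 14.1962)


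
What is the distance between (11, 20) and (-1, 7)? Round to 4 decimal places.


d = sqrt((-1-11)^2 + (7-20)^2) = 17.6918

17.6918


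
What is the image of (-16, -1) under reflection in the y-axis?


Reflection across y-axis: (x, y) -> (-x, y)
(-16, -1) -> (16, -1)

(16, -1)


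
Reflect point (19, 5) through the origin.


Reflection through origin: (x, y) -> (-x, -y)
(19, 5) -> (-19, -5)

(-19, -5)


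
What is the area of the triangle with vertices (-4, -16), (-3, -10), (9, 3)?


Area = |x1(y2-y3) + x2(y3-y1) + x3(y1-y2)| / 2
= |-4*(-10-3) + -3*(3--16) + 9*(-16--10)| / 2
= 29.5

29.5


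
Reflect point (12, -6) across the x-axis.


Reflection across x-axis: (x, y) -> (x, -y)
(12, -6) -> (12, 6)

(12, 6)


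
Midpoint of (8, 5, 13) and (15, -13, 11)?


Midpoint = ((8+15)/2, (5+-13)/2, (13+11)/2) = (11.5, -4, 12)

(11.5, -4, 12)


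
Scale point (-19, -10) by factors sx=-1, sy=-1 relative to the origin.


Scaling: (x*sx, y*sy) = (-19*-1, -10*-1) = (19, 10)

(19, 10)


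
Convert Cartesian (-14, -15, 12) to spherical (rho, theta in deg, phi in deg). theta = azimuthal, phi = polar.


rho = sqrt((-14)^2 + (-15)^2 + 12^2) = 23.7697
theta = atan2(-15, -14) = 226.9749 deg
phi = acos(12/23.7697) = 59.679 deg

rho = 23.7697, theta = 226.9749 deg, phi = 59.679 deg


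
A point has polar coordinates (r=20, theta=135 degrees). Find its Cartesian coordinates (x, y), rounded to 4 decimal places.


x = 20 * cos(135) = -14.1421
y = 20 * sin(135) = 14.1421

(-14.1421, 14.1421)


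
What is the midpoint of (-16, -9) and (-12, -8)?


Midpoint = ((-16+-12)/2, (-9+-8)/2) = (-14, -8.5)

(-14, -8.5)


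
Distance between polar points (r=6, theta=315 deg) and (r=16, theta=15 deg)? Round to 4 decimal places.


d = sqrt(r1^2 + r2^2 - 2*r1*r2*cos(t2-t1))
d = sqrt(6^2 + 16^2 - 2*6*16*cos(15-315)) = 14

14


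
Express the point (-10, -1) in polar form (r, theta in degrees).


r = sqrt((-10)^2 + (-1)^2) = 10.0499
theta = atan2(-1, -10) = 185.7106 degrees

r = 10.0499, theta = 185.7106 degrees


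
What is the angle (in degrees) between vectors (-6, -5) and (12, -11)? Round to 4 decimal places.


dot = -6*12 + -5*-11 = -17
|u| = 7.8102, |v| = 16.2788
cos(angle) = -0.1337
angle = 97.684 degrees

97.684 degrees


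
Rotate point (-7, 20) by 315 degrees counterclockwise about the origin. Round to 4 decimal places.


x' = -7*cos(315) - 20*sin(315) = 9.1924
y' = -7*sin(315) + 20*cos(315) = 19.0919

(9.1924, 19.0919)


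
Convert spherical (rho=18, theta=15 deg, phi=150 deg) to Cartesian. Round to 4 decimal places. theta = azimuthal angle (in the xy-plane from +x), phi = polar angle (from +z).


x = 18 * sin(150) * cos(15) = 8.6933
y = 18 * sin(150) * sin(15) = 2.3294
z = 18 * cos(150) = -15.5885

(8.6933, 2.3294, -15.5885)


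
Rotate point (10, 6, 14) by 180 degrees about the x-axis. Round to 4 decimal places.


x' = 10
y' = 6*cos(180) - 14*sin(180) = -6
z' = 6*sin(180) + 14*cos(180) = -14

(10, -6, -14)


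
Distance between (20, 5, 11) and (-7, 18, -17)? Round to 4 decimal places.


d = sqrt((-7-20)^2 + (18-5)^2 + (-17-11)^2) = 41.0122

41.0122


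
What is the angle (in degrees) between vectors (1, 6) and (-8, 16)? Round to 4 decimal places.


dot = 1*-8 + 6*16 = 88
|u| = 6.0828, |v| = 17.8885
cos(angle) = 0.8087
angle = 36.0274 degrees

36.0274 degrees


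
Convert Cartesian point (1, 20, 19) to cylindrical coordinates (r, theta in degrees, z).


r = sqrt(1^2 + 20^2) = 20.025
theta = atan2(20, 1) = 87.1376 deg
z = 19

r = 20.025, theta = 87.1376 deg, z = 19


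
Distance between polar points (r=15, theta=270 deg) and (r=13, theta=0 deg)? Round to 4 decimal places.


d = sqrt(r1^2 + r2^2 - 2*r1*r2*cos(t2-t1))
d = sqrt(15^2 + 13^2 - 2*15*13*cos(0-270)) = 19.8494

19.8494


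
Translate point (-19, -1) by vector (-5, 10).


Translation: (x+dx, y+dy) = (-19+-5, -1+10) = (-24, 9)

(-24, 9)


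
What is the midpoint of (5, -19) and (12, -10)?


Midpoint = ((5+12)/2, (-19+-10)/2) = (8.5, -14.5)

(8.5, -14.5)


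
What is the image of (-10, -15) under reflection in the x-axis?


Reflection across x-axis: (x, y) -> (x, -y)
(-10, -15) -> (-10, 15)

(-10, 15)


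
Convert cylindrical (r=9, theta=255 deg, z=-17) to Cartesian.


x = 9 * cos(255) = -2.3294
y = 9 * sin(255) = -8.6933
z = -17

(-2.3294, -8.6933, -17)


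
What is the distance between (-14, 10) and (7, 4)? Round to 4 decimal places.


d = sqrt((7--14)^2 + (4-10)^2) = 21.8403

21.8403


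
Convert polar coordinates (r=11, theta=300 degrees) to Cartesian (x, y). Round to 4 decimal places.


x = 11 * cos(300) = 5.5
y = 11 * sin(300) = -9.5263

(5.5, -9.5263)


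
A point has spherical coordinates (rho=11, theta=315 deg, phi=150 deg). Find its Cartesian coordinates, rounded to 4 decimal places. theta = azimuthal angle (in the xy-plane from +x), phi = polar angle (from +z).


x = 11 * sin(150) * cos(315) = 3.8891
y = 11 * sin(150) * sin(315) = -3.8891
z = 11 * cos(150) = -9.5263

(3.8891, -3.8891, -9.5263)


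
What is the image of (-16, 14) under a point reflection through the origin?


Reflection through origin: (x, y) -> (-x, -y)
(-16, 14) -> (16, -14)

(16, -14)


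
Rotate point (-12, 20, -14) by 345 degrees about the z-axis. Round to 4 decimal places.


x' = -12*cos(345) - 20*sin(345) = -6.4147
y' = -12*sin(345) + 20*cos(345) = 22.4243
z' = -14

(-6.4147, 22.4243, -14)


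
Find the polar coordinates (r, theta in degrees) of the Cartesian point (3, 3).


r = sqrt(3^2 + 3^2) = 4.2426
theta = atan2(3, 3) = 45 degrees

r = 4.2426, theta = 45 degrees


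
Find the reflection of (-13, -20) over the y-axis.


Reflection across y-axis: (x, y) -> (-x, y)
(-13, -20) -> (13, -20)

(13, -20)


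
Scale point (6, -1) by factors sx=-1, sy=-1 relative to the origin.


Scaling: (x*sx, y*sy) = (6*-1, -1*-1) = (-6, 1)

(-6, 1)


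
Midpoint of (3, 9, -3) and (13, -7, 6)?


Midpoint = ((3+13)/2, (9+-7)/2, (-3+6)/2) = (8, 1, 1.5)

(8, 1, 1.5)


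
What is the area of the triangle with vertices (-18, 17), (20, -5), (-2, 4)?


Area = |x1(y2-y3) + x2(y3-y1) + x3(y1-y2)| / 2
= |-18*(-5-4) + 20*(4-17) + -2*(17--5)| / 2
= 71

71


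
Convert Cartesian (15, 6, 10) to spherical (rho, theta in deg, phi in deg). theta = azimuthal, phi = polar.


rho = sqrt(15^2 + 6^2 + 10^2) = 19
theta = atan2(6, 15) = 21.8014 deg
phi = acos(10/19) = 58.2431 deg

rho = 19, theta = 21.8014 deg, phi = 58.2431 deg


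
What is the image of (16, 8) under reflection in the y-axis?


Reflection across y-axis: (x, y) -> (-x, y)
(16, 8) -> (-16, 8)

(-16, 8)


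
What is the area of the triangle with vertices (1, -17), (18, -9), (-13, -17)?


Area = |x1(y2-y3) + x2(y3-y1) + x3(y1-y2)| / 2
= |1*(-9--17) + 18*(-17--17) + -13*(-17--9)| / 2
= 56

56


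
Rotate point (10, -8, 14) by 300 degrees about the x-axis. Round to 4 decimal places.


x' = 10
y' = -8*cos(300) - 14*sin(300) = 8.1244
z' = -8*sin(300) + 14*cos(300) = 13.9282

(10, 8.1244, 13.9282)


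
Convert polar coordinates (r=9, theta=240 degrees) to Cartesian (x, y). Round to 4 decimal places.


x = 9 * cos(240) = -4.5
y = 9 * sin(240) = -7.7942

(-4.5, -7.7942)


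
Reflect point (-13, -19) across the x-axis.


Reflection across x-axis: (x, y) -> (x, -y)
(-13, -19) -> (-13, 19)

(-13, 19)


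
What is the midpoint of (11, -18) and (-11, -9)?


Midpoint = ((11+-11)/2, (-18+-9)/2) = (0, -13.5)

(0, -13.5)


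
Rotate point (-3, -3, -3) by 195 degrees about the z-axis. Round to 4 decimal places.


x' = -3*cos(195) - -3*sin(195) = 2.1213
y' = -3*sin(195) + -3*cos(195) = 3.6742
z' = -3

(2.1213, 3.6742, -3)


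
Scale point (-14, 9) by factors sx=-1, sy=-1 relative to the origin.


Scaling: (x*sx, y*sy) = (-14*-1, 9*-1) = (14, -9)

(14, -9)


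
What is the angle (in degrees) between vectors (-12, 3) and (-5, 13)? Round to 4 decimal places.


dot = -12*-5 + 3*13 = 99
|u| = 12.3693, |v| = 13.9284
cos(angle) = 0.5746
angle = 54.9262 degrees

54.9262 degrees


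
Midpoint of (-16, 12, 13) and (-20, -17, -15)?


Midpoint = ((-16+-20)/2, (12+-17)/2, (13+-15)/2) = (-18, -2.5, -1)

(-18, -2.5, -1)


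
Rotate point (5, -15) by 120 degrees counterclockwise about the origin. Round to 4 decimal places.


x' = 5*cos(120) - -15*sin(120) = 10.4904
y' = 5*sin(120) + -15*cos(120) = 11.8301

(10.4904, 11.8301)


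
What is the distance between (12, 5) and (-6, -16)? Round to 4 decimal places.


d = sqrt((-6-12)^2 + (-16-5)^2) = 27.6586

27.6586


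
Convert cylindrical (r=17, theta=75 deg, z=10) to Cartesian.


x = 17 * cos(75) = 4.3999
y = 17 * sin(75) = 16.4207
z = 10

(4.3999, 16.4207, 10)


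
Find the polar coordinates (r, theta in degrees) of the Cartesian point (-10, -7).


r = sqrt((-10)^2 + (-7)^2) = 12.2066
theta = atan2(-7, -10) = 214.992 degrees

r = 12.2066, theta = 214.992 degrees


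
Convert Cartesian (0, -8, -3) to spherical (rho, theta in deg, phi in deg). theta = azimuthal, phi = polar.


rho = sqrt(0^2 + (-8)^2 + (-3)^2) = 8.544
theta = atan2(-8, 0) = 270 deg
phi = acos(-3/8.544) = 110.556 deg

rho = 8.544, theta = 270 deg, phi = 110.556 deg


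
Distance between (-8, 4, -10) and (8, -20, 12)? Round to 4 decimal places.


d = sqrt((8--8)^2 + (-20-4)^2 + (12--10)^2) = 36.2767

36.2767


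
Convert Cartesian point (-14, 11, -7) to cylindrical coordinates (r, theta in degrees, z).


r = sqrt((-14)^2 + 11^2) = 17.8045
theta = atan2(11, -14) = 141.8428 deg
z = -7

r = 17.8045, theta = 141.8428 deg, z = -7
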